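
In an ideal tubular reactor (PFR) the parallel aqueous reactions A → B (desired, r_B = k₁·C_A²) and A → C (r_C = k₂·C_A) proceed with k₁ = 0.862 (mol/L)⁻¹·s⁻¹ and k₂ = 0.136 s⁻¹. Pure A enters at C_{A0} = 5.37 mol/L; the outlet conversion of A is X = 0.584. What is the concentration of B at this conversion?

3.00 mol/L

C_A = C_{A0}(1−X) = 2.234 mol/L.
Along a PFR/batch, dC_C/dC_A = −r_C/(r_B+r_C) = −k₂/(k₂+k₁·C_A).
Integrating from C_{A0} to C_A: C_C = (0.136/0.862)·ln[(0.136+0.862·5.37)/(0.136+0.862·2.23)] = 0.1578·ln(4.765/2.062) = 0.1322 mol/L.
Then C_B = (C_{A0}−C_A) − C_C = 3.136 − 0.1322 = 3.004 mol/L.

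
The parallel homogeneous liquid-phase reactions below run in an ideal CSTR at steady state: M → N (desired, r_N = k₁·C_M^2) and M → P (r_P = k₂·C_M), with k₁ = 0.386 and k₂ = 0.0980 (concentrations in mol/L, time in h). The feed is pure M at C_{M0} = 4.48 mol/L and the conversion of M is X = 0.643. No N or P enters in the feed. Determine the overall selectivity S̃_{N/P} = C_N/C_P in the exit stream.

6.30

Exit C_M = C_{M0}(1−X) = 4.48×0.357 = 1.599 mol/L.
In a CSTR the entire volume is at exit conditions, so r_N = 0.386×1.599^2 = 0.9874 and r_P = 0.0980×1.599 = 0.1567.
Overall selectivity = C_N/C_P = r_Nτ/(r_Pτ) = r_N/r_P = 6.30.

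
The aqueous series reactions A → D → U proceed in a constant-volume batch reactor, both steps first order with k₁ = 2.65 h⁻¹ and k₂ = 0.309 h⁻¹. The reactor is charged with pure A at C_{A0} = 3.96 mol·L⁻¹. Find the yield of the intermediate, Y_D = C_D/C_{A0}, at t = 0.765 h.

For first-order series with pure A initially, C_D(t) = k₁C_{A0}/(k₂−k₁)·(e^(−k₁t) − e^(−k₂t)).
e^(−k₁t) = e^(−2.65×0.765) = e^(−2.027) = 0.1317; e^(−k₂t) = e^(−0.2364) = 0.7895.
C_D = 2.65×3.96/(0.309−2.65) × (0.1317−0.7895) = (-4.483)×(-0.6578) = 2.949 mol·L⁻¹.
Y_D = C_D/C_{A0} = 2.949/3.96 = 0.745.

0.745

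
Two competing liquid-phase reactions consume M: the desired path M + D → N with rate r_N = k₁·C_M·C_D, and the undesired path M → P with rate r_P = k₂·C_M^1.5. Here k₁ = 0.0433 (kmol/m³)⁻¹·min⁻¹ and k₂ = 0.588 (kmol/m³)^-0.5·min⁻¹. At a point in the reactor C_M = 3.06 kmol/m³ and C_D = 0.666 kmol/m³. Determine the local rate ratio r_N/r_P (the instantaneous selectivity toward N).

0.0280

S_{N/P} = r_N/r_P = (k₁·C_M·C_D)/(k₂·C_M^1.5) = (k₁/k₂)·C_M^-0.5·C_D.
= (0.0433×3.060×0.6660) / (0.588×3.060^1.5) = 0.08824/3.147 = 0.0280.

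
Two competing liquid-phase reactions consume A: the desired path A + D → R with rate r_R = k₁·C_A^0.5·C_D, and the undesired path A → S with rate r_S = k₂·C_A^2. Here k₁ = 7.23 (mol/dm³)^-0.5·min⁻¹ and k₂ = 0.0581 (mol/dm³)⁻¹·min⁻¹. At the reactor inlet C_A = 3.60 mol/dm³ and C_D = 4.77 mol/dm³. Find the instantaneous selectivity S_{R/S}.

86.9

S_{R/S} = r_R/r_S = (k₁·C_A^0.5·C_D)/(k₂·C_A^2) = (k₁/k₂)·C_A^-1.5·C_D.
= (7.23×3.600^0.5×4.770) / (0.0581×3.600^2) = 65.43/0.7530 = 86.9.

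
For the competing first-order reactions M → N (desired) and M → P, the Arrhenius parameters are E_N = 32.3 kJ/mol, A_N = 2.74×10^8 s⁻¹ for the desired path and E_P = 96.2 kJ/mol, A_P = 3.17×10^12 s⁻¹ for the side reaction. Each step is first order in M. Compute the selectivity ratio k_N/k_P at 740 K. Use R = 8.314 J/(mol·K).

Since both paths have the same order in M, the concentration cancels and S_{N/P} = k_N/k_P = (A_N/A_P)·exp[(E_P−E_N)/(RT)].
(E_P−E_N)/(RT) = (96.2−32.3)×10³/(8.314×740) = 63900/6152 = 10.39.
k_N/k_P = (2.74×10^8/3.17×10^12)·exp(10.39) = 8.644×10^-5 × 32411 = 2.80.

2.80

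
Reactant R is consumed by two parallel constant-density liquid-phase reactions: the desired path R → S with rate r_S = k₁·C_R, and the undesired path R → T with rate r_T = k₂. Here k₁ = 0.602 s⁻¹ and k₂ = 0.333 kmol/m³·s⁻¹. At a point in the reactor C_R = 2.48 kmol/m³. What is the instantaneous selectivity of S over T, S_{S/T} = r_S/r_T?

4.48

S_{S/T} = r_S/r_T = (k₁·C_R)/(k₂) = (k₁/k₂)·C_R.
= (0.602×2.480) / (0.333) = 1.493/0.3330 = 4.48.
Since the desired path is higher order in R, keeping C_R high (PFR or concentrated feed) favours S.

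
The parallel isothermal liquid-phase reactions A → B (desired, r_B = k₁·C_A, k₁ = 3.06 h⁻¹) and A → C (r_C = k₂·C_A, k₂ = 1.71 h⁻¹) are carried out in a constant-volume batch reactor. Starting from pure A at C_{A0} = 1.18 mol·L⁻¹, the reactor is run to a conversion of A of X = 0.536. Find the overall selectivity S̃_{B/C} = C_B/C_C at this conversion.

1.79

C_A = C_{A0}(1−X) = 0.5475 mol·L⁻¹.
Both paths are first order in A, so the instantaneous fraction to B is constant: dC_B/d(−C_A) = k₁/(k₁+k₂) = 0.6415.
C_B = 0.6415·(C_{A0}−C_A) = 0.6415×0.6325 = 0.406 mol·L⁻¹.
C_C = (C_{A0}−C_A)−C_B = 0.2267 mol·L⁻¹; S̃_{B/C} = 0.4057/0.2267 = 1.79.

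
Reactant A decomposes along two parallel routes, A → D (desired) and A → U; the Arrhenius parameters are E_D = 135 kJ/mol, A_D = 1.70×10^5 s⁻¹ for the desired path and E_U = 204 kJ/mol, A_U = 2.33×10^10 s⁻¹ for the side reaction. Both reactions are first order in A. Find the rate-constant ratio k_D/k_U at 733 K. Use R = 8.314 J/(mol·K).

0.603

k_D/k_U = (A_D/A_U)·exp[−(E_D−E_U)/(RT)] = (A_D/A_U)·exp[(E_U−E_D)/(RT)].
(E_U−E_D)/(RT) = (204−135)×10³/(8.314×733) = 69000/6094 = 11.32.
k_D/k_U = (1.70×10^5/2.33×10^10)·exp(11.32) = 7.296×10^-6 × 82645 = 0.603.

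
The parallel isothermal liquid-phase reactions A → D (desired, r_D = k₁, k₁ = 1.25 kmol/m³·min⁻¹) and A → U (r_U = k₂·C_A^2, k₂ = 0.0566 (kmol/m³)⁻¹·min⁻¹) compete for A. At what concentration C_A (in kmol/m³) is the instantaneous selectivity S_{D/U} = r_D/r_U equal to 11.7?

1.37 kmol/m³

S_{D/U} = (k₁/k₂)·C_A^-2 ⇒ C_A = (S·k₂/k₁)^(-0.5).
= (11.7×0.0566/1.25)^(-0.5) = (0.5298)^(-0.5) = 1.37 kmol/m³.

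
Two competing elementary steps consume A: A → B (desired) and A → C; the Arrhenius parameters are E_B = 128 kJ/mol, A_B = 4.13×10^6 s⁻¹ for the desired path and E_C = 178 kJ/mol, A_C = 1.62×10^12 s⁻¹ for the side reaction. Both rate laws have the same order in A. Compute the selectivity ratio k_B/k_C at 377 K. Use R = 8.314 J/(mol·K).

With equal orders, S_{B/C} = k_B/k_C = (A_B/A_C)·exp[(E_C−E_B)/(RT)].
(E_C−E_B)/(RT) = (178−128)×10³/(8.314×377) = 50000/3134 = 15.95.
k_B/k_C = (4.13×10^6/1.62×10^12)·exp(15.95) = 2.549×10^-6 × 8.471×10^6 = 21.6.
Since E_B < E_C, lowering the temperature improves selectivity toward B.

21.6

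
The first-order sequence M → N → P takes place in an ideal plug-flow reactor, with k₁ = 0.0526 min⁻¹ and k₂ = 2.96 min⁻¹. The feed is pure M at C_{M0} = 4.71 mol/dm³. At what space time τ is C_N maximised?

1.39 min

The intermediate peaks when r₁ = r₂, i.e. k₁e^(−k₁τ) = k₂e^(−k₂τ), giving τ_opt = ln(k₂/k₁)/(k₂−k₁).
= ln(2.96/0.0526)/(2.96−0.0526) = ln(56.27)/2.907 = 4.030/2.907 = 1.39 min.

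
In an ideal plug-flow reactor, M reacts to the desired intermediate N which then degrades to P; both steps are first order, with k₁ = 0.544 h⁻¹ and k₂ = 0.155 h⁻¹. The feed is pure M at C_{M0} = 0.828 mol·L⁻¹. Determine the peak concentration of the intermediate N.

Evaluating C_N at τ_opt = ln(k₂/k₁)/(k₂−k₁) gives C_{N,max}/C_{M0} = (k₁/k₂)^[k₂/(k₂−k₁)].
= (0.544/0.155)^(0.155/(0.155−0.544)) = (3.510)^(-0.3985) = 0.6064.
C_{N,max} = 0.6064×0.828 = 0.502 mol·L⁻¹.

0.502 mol·L⁻¹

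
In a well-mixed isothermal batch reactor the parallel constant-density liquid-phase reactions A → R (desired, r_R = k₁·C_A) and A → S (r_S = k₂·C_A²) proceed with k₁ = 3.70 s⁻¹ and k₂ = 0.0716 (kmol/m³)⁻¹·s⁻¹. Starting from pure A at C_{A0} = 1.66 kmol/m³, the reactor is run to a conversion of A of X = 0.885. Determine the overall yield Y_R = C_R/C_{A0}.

C_A = C_{A0}(1−X) = 0.1909 kmol/m³.
Along a PFR/batch, dC_R/dC_A = −r_R/(r_R+r_S) = −k₁/(k₁+k₂·C_A).
Integrating from C_{A0} to C_A: C_R = (3.70/0.0716)·ln[(3.70+0.0716·1.66)/(3.70+0.0716·0.191)] = 51.68·ln(3.819/3.714) = 1.443 kmol/m³.
Y_R = C_R/C_{A0} = 1.443/1.66 = 0.869.

0.869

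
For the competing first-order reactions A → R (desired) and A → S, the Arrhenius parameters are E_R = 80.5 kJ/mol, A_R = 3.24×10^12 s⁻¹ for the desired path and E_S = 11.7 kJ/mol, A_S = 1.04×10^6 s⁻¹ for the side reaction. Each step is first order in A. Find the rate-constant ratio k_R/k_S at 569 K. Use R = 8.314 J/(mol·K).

With equal orders, S_{R/S} = k_R/k_S = (A_R/A_S)·exp[(E_S−E_R)/(RT)].
(E_S−E_R)/(RT) = (11.7−80.5)×10³/(8.314×569) = -68800/4731 = -14.54.
k_R/k_S = (3.24×10^12/1.04×10^6)·exp(-14.54) = 3.115×10^6 × 4.829×10^-7 = 1.50.

1.50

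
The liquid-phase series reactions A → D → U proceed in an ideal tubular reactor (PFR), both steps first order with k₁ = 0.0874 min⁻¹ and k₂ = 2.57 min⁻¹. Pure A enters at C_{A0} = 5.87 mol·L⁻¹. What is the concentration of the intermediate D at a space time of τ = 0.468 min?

0.136 mol·L⁻¹

For first-order series with pure A initially, C_D(τ) = k₁C_{A0}/(k₂−k₁)·(e^(−k₁τ) − e^(−k₂τ)).
e^(−k₁τ) = e^(−0.0874×0.468) = e^(−0.04090) = 0.9599; e^(−k₂τ) = e^(−1.203) = 0.3004.
C_D = 0.0874×5.87/(2.57−0.0874) × (0.9599−0.3004) = 0.2067×0.6596 = 0.1363 mol·L⁻¹.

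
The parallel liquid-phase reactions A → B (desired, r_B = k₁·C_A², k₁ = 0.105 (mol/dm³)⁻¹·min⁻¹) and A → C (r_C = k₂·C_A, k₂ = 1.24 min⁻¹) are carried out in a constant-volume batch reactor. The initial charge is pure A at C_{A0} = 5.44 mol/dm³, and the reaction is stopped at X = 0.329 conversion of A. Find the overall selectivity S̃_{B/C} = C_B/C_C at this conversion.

C_A = C_{A0}(1−X) = 3.650 mol/dm³.
Along a PFR/batch, dC_C/dC_A = −r_C/(r_B+r_C) = −k₂/(k₂+k₁·C_A).
Integrating from C_{A0} to C_A: C_C = (1.24/0.105)·ln[(1.24+0.105·5.44)/(1.24+0.105·3.65)] = 11.81·ln(1.811/1.623) = 1.294 mol/dm³.
Then C_B = (C_{A0}−C_A) − C_C = 1.790 − 1.294 = 0.4961 mol/dm³.
S̃_{B/C} = C_B/C_C = 0.4961/1.294 = 0.383.

0.383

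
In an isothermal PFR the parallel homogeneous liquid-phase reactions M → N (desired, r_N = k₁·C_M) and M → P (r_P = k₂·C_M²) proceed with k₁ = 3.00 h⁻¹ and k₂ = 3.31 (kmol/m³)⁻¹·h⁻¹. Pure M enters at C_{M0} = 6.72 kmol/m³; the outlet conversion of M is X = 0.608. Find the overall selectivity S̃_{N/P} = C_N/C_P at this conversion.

0.205

C_M = C_{M0}(1−X) = 2.634 kmol/m³.
Along a PFR/batch, dC_N/dC_M = −r_N/(r_N+r_P) = −k₁/(k₁+k₂·C_M).
Integrating from C_{M0} to C_M: C_N = (3.00/3.31)·ln[(3.00+3.31·6.72)/(3.00+3.31·2.63)] = 0.9063·ln(25.24/11.72) = 0.6955 kmol/m³.
C_P = (C_{M0}−C_M)−C_N = 3.390 kmol/m³; S̃_{N/P} = 0.6955/3.390 = 0.205.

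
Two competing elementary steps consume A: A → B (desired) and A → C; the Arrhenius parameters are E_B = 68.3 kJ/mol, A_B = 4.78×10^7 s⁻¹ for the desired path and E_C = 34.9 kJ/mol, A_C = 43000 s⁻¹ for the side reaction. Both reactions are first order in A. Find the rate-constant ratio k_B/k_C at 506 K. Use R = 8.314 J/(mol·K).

With equal orders, S_{B/C} = k_B/k_C = (A_B/A_C)·exp[(E_C−E_B)/(RT)].
(E_C−E_B)/(RT) = (34.9−68.3)×10³/(8.314×506) = -33400/4207 = -7.939.
k_B/k_C = (4.78×10^7/43000)·exp(-7.939) = 1112 × 3.564×10^-4 = 0.396.
Since E_B > E_C, raising the temperature improves selectivity toward B.

0.396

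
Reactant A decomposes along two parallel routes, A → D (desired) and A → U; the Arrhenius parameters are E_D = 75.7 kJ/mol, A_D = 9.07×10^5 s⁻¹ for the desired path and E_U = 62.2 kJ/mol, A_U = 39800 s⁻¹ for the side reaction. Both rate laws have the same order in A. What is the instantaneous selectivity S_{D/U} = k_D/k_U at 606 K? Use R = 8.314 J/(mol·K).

Since both paths have the same order in A, the concentration cancels and S_{D/U} = k_D/k_U = (A_D/A_U)·exp[(E_U−E_D)/(RT)].
(E_U−E_D)/(RT) = (62.2−75.7)×10³/(8.314×606) = -13500/5038 = -2.679.
k_D/k_U = (9.07×10^5/39800)·exp(-2.679) = 22.79 × 0.06860 = 1.56.
Since E_D > E_U, raising the temperature improves selectivity toward D.

1.56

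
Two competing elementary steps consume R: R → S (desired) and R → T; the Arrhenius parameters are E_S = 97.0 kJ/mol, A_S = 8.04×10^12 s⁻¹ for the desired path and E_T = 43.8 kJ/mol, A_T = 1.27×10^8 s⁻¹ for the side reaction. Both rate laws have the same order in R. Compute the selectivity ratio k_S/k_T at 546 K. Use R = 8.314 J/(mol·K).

Since both paths have the same order in R, the concentration cancels and S_{S/T} = k_S/k_T = (A_S/A_T)·exp[(E_T−E_S)/(RT)].
(E_T−E_S)/(RT) = (43.8−97.0)×10³/(8.314×546) = -53200/4539 = -11.72.
k_S/k_T = (8.04×10^12/1.27×10^8)·exp(-11.72) = 63307 × 8.134×10^-6 = 0.515.

0.515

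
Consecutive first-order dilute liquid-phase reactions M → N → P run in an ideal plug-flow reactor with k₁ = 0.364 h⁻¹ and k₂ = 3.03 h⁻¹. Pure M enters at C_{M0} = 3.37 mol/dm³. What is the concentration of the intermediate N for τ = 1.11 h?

0.291 mol/dm³

The intermediate concentration in a first-order A→B→C sequence is C_N = k₁C_{M0}(e^(−k₁τ) − e^(−k₂τ))/(k₂−k₁).
e^(−k₁τ) = e^(−0.364×1.11) = e^(−0.4040) = 0.6676; e^(−k₂τ) = e^(−3.363) = 0.03462.
C_N = 0.364×3.37/(3.03−0.364) × (0.6676−0.03462) = 0.4601×0.6330 = 0.2913 mol/dm³.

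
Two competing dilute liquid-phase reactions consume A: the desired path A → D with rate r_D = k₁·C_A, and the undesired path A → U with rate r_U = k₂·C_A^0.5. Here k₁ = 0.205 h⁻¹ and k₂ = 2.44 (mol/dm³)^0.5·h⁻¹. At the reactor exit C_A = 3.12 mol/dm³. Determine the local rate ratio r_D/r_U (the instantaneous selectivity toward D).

S_{D/U} = r_D/r_U = (k₁·C_A)/(k₂·C_A^0.5) = (k₁/k₂)·C_A^0.5.
= (0.205×3.120) / (2.44×3.120^0.5) = 0.6396/4.310 = 0.148.
Since the desired path is higher order in A, keeping C_A high (PFR or concentrated feed) favours D.

0.148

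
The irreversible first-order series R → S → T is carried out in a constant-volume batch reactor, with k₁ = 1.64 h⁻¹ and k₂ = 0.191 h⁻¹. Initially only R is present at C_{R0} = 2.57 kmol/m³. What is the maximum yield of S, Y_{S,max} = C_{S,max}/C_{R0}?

For a first-order series the maximum intermediate yield is C_{S,max}/C_{R0} = (k₁/k₂)^[k₂/(k₂−k₁)].
= (1.64/0.191)^(0.191/(0.191−1.64)) = (8.586)^(-0.1318) = 0.7532.

0.753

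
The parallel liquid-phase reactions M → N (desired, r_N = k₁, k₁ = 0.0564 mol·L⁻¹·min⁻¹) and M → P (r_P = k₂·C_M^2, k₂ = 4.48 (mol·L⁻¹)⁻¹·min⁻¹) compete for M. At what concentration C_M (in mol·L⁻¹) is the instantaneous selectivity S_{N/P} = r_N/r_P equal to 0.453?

S_{N/P} = (k₁/k₂)·C_M^-2 ⇒ C_M = (S·k₂/k₁)^(-0.5).
= (0.453×4.48/0.0564)^(-0.5) = (35.98)^(-0.5) = 0.167 mol·L⁻¹.

0.167 mol·L⁻¹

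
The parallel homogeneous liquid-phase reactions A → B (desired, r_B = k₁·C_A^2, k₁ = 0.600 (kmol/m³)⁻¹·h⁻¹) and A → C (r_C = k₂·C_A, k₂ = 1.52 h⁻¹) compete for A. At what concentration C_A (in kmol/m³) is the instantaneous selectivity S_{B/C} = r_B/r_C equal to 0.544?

1.38 kmol/m³

S_{B/C} = (k₁/k₂)·C_A ⇒ C_A = S·k₂/k₁.
= 0.544×1.52/0.600 = 1.38 kmol/m³.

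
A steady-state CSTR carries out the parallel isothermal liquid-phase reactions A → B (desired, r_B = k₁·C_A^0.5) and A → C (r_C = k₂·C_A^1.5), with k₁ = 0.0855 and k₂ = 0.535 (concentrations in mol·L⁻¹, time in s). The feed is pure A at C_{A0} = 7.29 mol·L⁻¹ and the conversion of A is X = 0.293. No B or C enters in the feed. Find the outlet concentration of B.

Exit C_A = C_{A0}(1−X) = 7.29×0.707 = 5.154 mol·L⁻¹.
Rates in a CSTR are evaluated at the outlet concentration: r_B = 0.0855×5.154^0.5 = 0.1941, r_C = 0.535×5.154^1.5 = 6.260.
Fraction of consumed A going to B: r_B/(r_B+r_C) = 0.03007.
C_B = 0.03007·C_{A0}·X = 0.03007×7.29×0.293 = 0.0642 mol·L⁻¹.

0.0642 mol·L⁻¹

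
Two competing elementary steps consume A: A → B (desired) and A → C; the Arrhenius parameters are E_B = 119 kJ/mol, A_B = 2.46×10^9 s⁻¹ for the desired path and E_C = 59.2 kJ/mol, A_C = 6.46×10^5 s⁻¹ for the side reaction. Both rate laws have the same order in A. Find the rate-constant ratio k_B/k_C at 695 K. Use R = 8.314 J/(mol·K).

0.122

k_B/k_C = (A_B/A_C)·exp[−(E_B−E_C)/(RT)] = (A_B/A_C)·exp[(E_C−E_B)/(RT)].
(E_C−E_B)/(RT) = (59.2−119)×10³/(8.314×695) = -59800/5778 = -10.35.
k_B/k_C = (2.46×10^9/6.46×10^5)·exp(-10.35) = 3808 × 3.202×10^-5 = 0.122.
Since E_B > E_C, raising the temperature improves selectivity toward B.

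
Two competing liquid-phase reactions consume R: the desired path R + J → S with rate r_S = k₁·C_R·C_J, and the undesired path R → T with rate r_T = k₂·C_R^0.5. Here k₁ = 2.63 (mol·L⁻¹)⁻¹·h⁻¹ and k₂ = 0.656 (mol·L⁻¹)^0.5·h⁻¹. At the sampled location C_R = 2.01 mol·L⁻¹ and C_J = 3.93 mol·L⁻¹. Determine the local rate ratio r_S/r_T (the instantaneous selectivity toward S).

22.3

S_{S/T} = r_S/r_T = (k₁·C_R·C_J)/(k₂·C_R^0.5) = (k₁/k₂)·C_R^0.5·C_J.
= (2.63×2.010×3.930) / (0.656×2.010^0.5) = 20.78/0.9300 = 22.3.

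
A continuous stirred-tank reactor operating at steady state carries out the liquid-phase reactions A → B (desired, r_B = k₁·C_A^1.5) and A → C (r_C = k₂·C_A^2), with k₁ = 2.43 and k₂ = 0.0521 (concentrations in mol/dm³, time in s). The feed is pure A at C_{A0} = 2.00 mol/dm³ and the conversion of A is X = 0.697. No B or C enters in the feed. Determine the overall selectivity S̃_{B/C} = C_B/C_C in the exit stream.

Exit C_A = C_{A0}(1−X) = 2.00×0.303 = 0.6060 mol/dm³.
Rates in a CSTR are evaluated at the outlet concentration: r_B = 2.43×0.6060^1.5 = 1.146, r_C = 0.0521×0.6060^2 = 0.01913.
Overall selectivity = C_B/C_C = r_Bτ/(r_Cτ) = r_B/r_C = 59.9.

59.9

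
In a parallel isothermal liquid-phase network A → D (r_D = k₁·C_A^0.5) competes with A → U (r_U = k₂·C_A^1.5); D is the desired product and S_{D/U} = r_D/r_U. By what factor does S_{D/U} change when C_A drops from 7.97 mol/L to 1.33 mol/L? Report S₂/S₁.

5.99

S_{D/U} = (k₁/k₂)·C_A⁻¹, so S₂/S₁ = (C_{A,2}/C_{A,1})⁻¹.
= 7.97/1.33 = 5.99.
Selectivity toward D rises as C_A falls — low-concentration operation is favoured.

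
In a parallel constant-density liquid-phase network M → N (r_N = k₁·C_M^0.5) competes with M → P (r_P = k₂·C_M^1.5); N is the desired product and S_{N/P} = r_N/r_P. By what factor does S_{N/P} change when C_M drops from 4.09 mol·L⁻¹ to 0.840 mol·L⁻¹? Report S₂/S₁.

4.87

S_{N/P} = (k₁/k₂)·C_M⁻¹, so S₂/S₁ = (C_{M,2}/C_{M,1})⁻¹.
= 4.09/0.840 = 4.87.
Selectivity toward N rises as C_M falls — low-concentration operation is favoured.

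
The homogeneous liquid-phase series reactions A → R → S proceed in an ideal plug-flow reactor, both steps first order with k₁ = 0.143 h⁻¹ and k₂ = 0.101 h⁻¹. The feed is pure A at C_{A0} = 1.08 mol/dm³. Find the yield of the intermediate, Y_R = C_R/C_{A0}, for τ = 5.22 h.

The intermediate concentration in a first-order A→B→C sequence is C_R = k₁C_{A0}(e^(−k₁τ) − e^(−k₂τ))/(k₂−k₁).
e^(−k₁τ) = e^(−0.143×5.22) = e^(−0.7465) = 0.4740; e^(−k₂τ) = e^(−0.5272) = 0.5902.
C_R = 0.143×1.08/(0.101−0.143) × (0.4740−0.5902) = (-3.677)×(-0.1162) = 0.4273 mol/dm³.
Y_R = C_R/C_{A0} = 0.4273/1.08 = 0.396.

0.396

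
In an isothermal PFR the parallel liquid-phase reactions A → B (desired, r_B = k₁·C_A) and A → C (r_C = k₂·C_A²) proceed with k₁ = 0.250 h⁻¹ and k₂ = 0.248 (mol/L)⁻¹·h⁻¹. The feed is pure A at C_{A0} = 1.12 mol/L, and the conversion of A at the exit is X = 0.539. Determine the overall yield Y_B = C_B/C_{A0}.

C_A = C_{A0}(1−X) = 0.5163 mol/L.
Along a PFR/batch, dC_B/dC_A = −r_B/(r_B+r_C) = −k₁/(k₁+k₂·C_A).
Integrating from C_{A0} to C_A: C_B = (0.250/0.248)·ln[(0.250+0.248·1.12)/(0.250+0.248·0.516)] = 1.008·ln(0.5278/0.3780) = 0.3363 mol/L.
Y_B = C_B/C_{A0} = 0.3363/1.12 = 0.300.

0.300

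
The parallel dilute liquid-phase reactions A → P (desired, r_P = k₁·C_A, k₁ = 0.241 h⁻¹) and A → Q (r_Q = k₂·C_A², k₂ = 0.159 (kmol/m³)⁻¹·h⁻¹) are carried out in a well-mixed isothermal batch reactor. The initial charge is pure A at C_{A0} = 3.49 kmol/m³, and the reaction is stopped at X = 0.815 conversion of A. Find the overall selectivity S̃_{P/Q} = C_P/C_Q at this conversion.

C_A = C_{A0}(1−X) = 0.6457 kmol/m³.
Along a PFR/batch, dC_P/dC_A = −r_P/(r_P+r_Q) = −k₁/(k₁+k₂·C_A).
Integrating from C_{A0} to C_A: C_P = (0.241/0.159)·ln[(0.241+0.159·3.49)/(0.241+0.159·0.646)] = 1.516·ln(0.7959/0.3437) = 1.273 kmol/m³.
C_Q = (C_{A0}−C_A)−C_P = 1.571 kmol/m³; S̃_{P/Q} = 1.273/1.571 = 0.810.

0.810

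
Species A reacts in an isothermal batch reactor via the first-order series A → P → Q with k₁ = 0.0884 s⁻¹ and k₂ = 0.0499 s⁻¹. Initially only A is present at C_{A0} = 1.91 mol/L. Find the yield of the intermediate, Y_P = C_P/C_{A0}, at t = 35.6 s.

0.290

The intermediate concentration in a first-order A→B→C sequence is C_P = k₁C_{A0}(e^(−k₁t) − e^(−k₂t))/(k₂−k₁).
e^(−k₁t) = e^(−0.0884×35.6) = e^(−3.147) = 0.04298; e^(−k₂t) = e^(−1.776) = 0.1692.
C_P = 0.0884×1.91/(0.0499−0.0884) × (0.04298−0.1692) = (-4.386)×(-0.1263) = 0.5537 mol/L.
Y_P = C_P/C_{A0} = 0.5537/1.91 = 0.290.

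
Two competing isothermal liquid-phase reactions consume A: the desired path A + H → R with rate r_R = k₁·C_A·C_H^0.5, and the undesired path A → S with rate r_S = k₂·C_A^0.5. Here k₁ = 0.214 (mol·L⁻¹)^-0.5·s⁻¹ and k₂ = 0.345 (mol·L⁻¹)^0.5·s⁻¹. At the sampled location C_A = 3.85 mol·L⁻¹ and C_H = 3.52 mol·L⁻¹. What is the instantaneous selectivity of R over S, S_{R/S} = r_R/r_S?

S_{R/S} = r_R/r_S = (k₁·C_A·C_H^0.5)/(k₂·C_A^0.5) = (k₁/k₂)·C_A^0.5·C_H^0.5.
= (0.214×3.850×3.520^0.5) / (0.345×3.850^0.5) = 1.546/0.6769 = 2.28.

2.28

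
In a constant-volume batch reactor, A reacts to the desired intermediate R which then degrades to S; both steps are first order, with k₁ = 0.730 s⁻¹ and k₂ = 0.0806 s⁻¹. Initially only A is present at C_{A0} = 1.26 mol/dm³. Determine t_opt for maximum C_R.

For first-order series the maximum of C_R occurs at t_opt = ln(k₂/k₁)/(k₂−k₁).
= ln(0.0806/0.730)/(0.0806−0.730) = ln(0.1104)/-0.6494 = -2.204/-0.6494 = 3.39 s.

3.39 s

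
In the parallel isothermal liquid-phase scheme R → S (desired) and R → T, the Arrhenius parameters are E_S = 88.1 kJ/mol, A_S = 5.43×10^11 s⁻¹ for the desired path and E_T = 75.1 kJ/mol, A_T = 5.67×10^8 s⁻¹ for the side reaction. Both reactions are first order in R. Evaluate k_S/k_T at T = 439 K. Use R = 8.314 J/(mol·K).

27.2

Since both paths have the same order in R, the concentration cancels and S_{S/T} = k_S/k_T = (A_S/A_T)·exp[(E_T−E_S)/(RT)].
(E_T−E_S)/(RT) = (75.1−88.1)×10³/(8.314×439) = -13000/3650 = -3.562.
k_S/k_T = (5.43×10^11/5.67×10^8)·exp(-3.562) = 957.7 × 0.02839 = 27.2.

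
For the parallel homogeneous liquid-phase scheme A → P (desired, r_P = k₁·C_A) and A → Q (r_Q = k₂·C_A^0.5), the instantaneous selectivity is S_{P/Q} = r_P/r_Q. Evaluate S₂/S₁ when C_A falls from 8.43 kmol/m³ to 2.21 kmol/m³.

0.512

S_{P/Q} = (k₁/k₂)·C_A^0.5, so S₂/S₁ = (C_{A,2}/C_{A,1})^0.5.
= (2.21/8.43)^0.5 = (0.2622)^0.5 = 0.512.
Selectivity toward P falls as C_A falls — high-concentration operation is favoured.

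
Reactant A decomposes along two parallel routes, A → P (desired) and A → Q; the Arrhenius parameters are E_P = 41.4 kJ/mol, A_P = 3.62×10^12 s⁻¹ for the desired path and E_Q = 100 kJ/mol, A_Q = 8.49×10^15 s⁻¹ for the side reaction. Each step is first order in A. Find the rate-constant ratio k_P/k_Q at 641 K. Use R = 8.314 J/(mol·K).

25.4

With equal orders, S_{P/Q} = k_P/k_Q = (A_P/A_Q)·exp[(E_Q−E_P)/(RT)].
(E_Q−E_P)/(RT) = (100−41.4)×10³/(8.314×641) = 58600/5329 = 11.00.
k_P/k_Q = (3.62×10^12/8.49×10^15)·exp(11.00) = 4.264×10^-4 × 59627 = 25.4.
Since E_P < E_Q, lowering the temperature improves selectivity toward P.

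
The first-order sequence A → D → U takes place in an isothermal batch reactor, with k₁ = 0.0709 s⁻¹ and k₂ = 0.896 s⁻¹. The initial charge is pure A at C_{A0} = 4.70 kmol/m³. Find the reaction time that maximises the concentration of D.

3.07 s

The intermediate peaks when r₁ = r₂, i.e. k₁e^(−k₁t) = k₂e^(−k₂t), giving t_opt = ln(k₂/k₁)/(k₂−k₁).
= ln(0.896/0.0709)/(0.896−0.0709) = ln(12.64)/0.8251 = 2.537/0.8251 = 3.07 s.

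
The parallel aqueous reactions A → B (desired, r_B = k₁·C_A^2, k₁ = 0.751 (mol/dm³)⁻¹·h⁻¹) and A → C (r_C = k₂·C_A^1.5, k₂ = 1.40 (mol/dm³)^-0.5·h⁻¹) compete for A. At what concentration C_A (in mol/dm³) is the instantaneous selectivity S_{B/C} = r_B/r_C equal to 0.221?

S_{B/C} = (k₁/k₂)·C_A^0.5 ⇒ C_A = (S·k₂/k₁)^(2).
= (0.221×1.40/0.751)^(2) = (0.4120)^(2) = 0.170 mol/dm³.

0.170 mol/dm³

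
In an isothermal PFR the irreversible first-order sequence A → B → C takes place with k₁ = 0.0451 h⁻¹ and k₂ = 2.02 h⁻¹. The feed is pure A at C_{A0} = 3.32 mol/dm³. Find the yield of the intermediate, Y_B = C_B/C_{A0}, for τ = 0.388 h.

0.0120

The intermediate concentration in a first-order A→B→C sequence is C_B = k₁C_{A0}(e^(−k₁τ) − e^(−k₂τ))/(k₂−k₁).
e^(−k₁τ) = e^(−0.0451×0.388) = e^(−0.01750) = 0.9827; e^(−k₂τ) = e^(−0.7838) = 0.4567.
C_B = 0.0451×3.32/(2.02−0.0451) × (0.9827−0.4567) = 0.07582×0.5260 = 0.03988 mol/dm³.
Y_B = C_B/C_{A0} = 0.03988/3.32 = 0.0120.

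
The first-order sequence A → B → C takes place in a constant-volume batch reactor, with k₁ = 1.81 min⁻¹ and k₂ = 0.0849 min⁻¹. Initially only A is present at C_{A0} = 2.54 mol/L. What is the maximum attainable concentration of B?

2.18 mol/L

At the optimum, C_{B,max}/C_{A0} = (k₁/k₂)^[k₂/(k₂−k₁)].
= (1.81/0.0849)^(0.0849/(0.0849−1.81)) = (21.32)^(-0.04921) = 0.8602.
C_{B,max} = 0.8602×2.54 = 2.18 mol/L.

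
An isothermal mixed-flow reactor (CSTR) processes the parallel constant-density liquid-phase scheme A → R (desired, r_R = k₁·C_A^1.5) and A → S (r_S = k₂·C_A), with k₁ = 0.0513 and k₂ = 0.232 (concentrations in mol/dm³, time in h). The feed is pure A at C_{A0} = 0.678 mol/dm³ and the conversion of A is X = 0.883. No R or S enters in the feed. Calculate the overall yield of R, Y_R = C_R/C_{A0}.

Exit C_A = C_{A0}(1−X) = 0.678×0.117 = 0.07933 mol/dm³.
Rates in a CSTR are evaluated at the outlet concentration: r_R = 0.0513×0.07933^1.5 = 0.001146, r_S = 0.232×0.07933 = 0.01840.
Fraction of consumed A going to R: r_R/(r_R+r_S) = 0.05863.
C_R = 0.05863·C_{A0}·X = 0.05863×0.678×0.883 = 0.0351 mol/dm³; Y_R = C_R/C_{A0} = 0.0518.

0.0518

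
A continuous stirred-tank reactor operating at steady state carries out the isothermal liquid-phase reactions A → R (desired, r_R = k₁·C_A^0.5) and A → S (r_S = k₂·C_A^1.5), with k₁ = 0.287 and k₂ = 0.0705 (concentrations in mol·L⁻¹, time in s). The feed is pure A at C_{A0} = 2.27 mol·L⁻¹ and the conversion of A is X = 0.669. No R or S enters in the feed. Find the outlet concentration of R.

Exit C_A = C_{A0}(1−X) = 2.27×0.331 = 0.7514 mol·L⁻¹.
In a CSTR the entire volume is at exit conditions, so r_R = 0.287×0.7514^0.5 = 0.2488 and r_S = 0.0705×0.7514^1.5 = 0.04592.
Fraction of consumed A going to R: r_R/(r_R+r_S) = 0.8442.
C_R = 0.8442·C_{A0}·X = 0.8442×2.27×0.669 = 1.28 mol·L⁻¹.

1.28 mol·L⁻¹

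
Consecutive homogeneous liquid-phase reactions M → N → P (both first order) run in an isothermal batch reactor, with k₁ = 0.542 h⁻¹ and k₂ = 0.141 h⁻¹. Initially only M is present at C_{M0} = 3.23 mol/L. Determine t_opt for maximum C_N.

3.36 h

The intermediate peaks when r₁ = r₂, i.e. k₁e^(−k₁t) = k₂e^(−k₂t), giving t_opt = ln(k₂/k₁)/(k₂−k₁).
= ln(0.141/0.542)/(0.141−0.542) = ln(0.2601)/-0.4010 = -1.347/-0.4010 = 3.36 h.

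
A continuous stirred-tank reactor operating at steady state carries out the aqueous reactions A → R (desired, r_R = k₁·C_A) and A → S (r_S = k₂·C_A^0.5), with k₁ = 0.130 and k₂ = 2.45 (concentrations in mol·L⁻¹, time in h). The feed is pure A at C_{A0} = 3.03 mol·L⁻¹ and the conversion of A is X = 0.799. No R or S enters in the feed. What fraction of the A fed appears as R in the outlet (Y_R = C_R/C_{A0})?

0.0318

Exit C_A = C_{A0}(1−X) = 3.03×0.201 = 0.6090 mol·L⁻¹.
In a CSTR the entire volume is at exit conditions, so r_R = 0.130×0.6090 = 0.07917 and r_S = 2.45×0.6090^0.5 = 1.912.
Fraction of consumed A going to R: r_R/(r_R+r_S) = 0.03976.
C_R = 0.03976·C_{A0}·X = 0.03976×3.03×0.799 = 0.0963 mol·L⁻¹; Y_R = C_R/C_{A0} = 0.0318.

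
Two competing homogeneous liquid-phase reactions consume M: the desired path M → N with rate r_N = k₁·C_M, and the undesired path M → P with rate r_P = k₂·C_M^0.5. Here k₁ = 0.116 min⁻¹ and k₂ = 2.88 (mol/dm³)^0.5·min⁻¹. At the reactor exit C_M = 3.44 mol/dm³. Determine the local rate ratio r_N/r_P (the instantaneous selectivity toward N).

0.0747

S_{N/P} = r_N/r_P = (k₁·C_M)/(k₂·C_M^0.5) = (k₁/k₂)·C_M^0.5.
= (0.116×3.440) / (2.88×3.440^0.5) = 0.3990/5.342 = 0.0747.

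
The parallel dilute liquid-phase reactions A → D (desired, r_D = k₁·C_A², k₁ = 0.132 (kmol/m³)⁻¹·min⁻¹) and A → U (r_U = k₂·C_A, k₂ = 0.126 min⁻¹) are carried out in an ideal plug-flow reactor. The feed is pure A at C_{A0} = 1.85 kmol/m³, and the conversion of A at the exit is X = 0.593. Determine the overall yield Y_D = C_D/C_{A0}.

0.337

C_A = C_{A0}(1−X) = 0.7530 kmol/m³.
Along a PFR/batch, dC_U/dC_A = −r_U/(r_D+r_U) = −k₂/(k₂+k₁·C_A).
Integrating from C_{A0} to C_A: C_U = (0.126/0.132)·ln[(0.126+0.132·1.85)/(0.126+0.132·0.753)] = 0.9545·ln(0.3702/0.2254) = 0.4737 kmol/m³.
Then C_D = (C_{A0}−C_A) − C_U = 1.097 − 0.4737 = 0.6234 kmol/m³.
Y_D = C_D/C_{A0} = 0.6234/1.85 = 0.337.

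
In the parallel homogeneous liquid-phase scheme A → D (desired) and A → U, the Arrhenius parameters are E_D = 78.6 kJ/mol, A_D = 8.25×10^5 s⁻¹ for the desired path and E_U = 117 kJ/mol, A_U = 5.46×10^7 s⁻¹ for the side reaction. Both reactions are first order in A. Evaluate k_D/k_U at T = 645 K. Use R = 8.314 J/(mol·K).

Since both paths have the same order in A, the concentration cancels and S_{D/U} = k_D/k_U = (A_D/A_U)·exp[(E_U−E_D)/(RT)].
(E_U−E_D)/(RT) = (117−78.6)×10³/(8.314×645) = 38400/5363 = 7.161.
k_D/k_U = (8.25×10^5/5.46×10^7)·exp(7.161) = 0.01511 × 1288 = 19.5.
Since E_D < E_U, lowering the temperature improves selectivity toward D.

19.5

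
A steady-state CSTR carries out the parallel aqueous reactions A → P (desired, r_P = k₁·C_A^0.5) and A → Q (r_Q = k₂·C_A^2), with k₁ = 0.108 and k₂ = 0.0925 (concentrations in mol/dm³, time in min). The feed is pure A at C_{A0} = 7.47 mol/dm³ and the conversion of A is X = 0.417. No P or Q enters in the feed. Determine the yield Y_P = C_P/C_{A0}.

Exit C_A = C_{A0}(1−X) = 7.47×0.583 = 4.355 mol/dm³.
In a CSTR the entire volume is at exit conditions, so r_P = 0.108×4.355^0.5 = 0.2254 and r_Q = 0.0925×4.355^2 = 1.754.
Fraction of consumed A going to P: r_P/(r_P+r_Q) = 0.1138.
C_P = 0.1138·C_{A0}·X = 0.1138×7.47×0.417 = 0.355 mol/dm³; Y_P = C_P/C_{A0} = 0.0475.

0.0475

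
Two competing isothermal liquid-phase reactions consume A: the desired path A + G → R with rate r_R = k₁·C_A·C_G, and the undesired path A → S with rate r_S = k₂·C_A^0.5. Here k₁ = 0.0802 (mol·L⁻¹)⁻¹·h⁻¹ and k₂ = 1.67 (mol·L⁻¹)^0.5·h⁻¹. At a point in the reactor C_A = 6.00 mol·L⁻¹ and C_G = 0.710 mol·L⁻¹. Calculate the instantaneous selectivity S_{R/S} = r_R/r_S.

S_{R/S} = r_R/r_S = (k₁·C_A·C_G)/(k₂·C_A^0.5) = (k₁/k₂)·C_A^0.5·C_G.
= (0.0802×6.000×0.7100) / (1.67×6.000^0.5) = 0.3417/4.091 = 0.0835.

0.0835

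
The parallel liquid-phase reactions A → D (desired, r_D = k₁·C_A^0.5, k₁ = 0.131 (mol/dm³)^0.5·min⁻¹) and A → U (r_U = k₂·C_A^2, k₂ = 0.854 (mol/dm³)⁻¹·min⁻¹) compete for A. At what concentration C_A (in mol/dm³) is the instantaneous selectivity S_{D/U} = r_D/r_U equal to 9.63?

S_{D/U} = (k₁/k₂)·C_A^-1.5 ⇒ C_A = (S·k₂/k₁)^(1/(-1.5)).
= (9.63×0.854/0.131)^(-0.6667) = (62.78)^(-0.6667) = 0.0633 mol/dm³.

0.0633 mol/dm³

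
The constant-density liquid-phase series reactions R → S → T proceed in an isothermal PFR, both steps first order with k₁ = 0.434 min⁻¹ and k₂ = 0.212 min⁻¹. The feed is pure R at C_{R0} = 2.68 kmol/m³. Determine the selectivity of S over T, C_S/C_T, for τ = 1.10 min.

Solving the coupled first-order balances gives C_S(τ) = [k₁/(k₂−k₁)]·C_{R0}·(e^(−k₁τ) − e^(−k₂τ)).
e^(−k₁τ) = e^(−0.434×1.10) = e^(−0.4774) = 0.6204; e^(−k₂τ) = e^(−0.2332) = 0.7920.
C_S = 0.434×2.68/(0.212−0.434) × (0.6204−0.7920) = (-5.239)×(-0.1716) = 0.8991 kmol/m³.
C_R = C_{R0}e^(−k₁τ) = 1.663 kmol/m³, so C_T = C_{R0}−C_R−C_S = 0.1183 kmol/m³; C_S/C_T = 7.60.

7.60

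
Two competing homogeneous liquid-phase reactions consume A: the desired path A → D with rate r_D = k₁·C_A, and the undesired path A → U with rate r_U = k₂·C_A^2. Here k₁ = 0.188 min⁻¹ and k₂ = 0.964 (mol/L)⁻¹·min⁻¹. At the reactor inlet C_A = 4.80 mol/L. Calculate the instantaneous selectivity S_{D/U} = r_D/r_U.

0.0406

S_{D/U} = r_D/r_U = (k₁·C_A)/(k₂·C_A^2) = (k₁/k₂)·C_A⁻¹.
= (0.188×4.800) / (0.964×4.800^2) = 0.9024/22.21 = 0.0406.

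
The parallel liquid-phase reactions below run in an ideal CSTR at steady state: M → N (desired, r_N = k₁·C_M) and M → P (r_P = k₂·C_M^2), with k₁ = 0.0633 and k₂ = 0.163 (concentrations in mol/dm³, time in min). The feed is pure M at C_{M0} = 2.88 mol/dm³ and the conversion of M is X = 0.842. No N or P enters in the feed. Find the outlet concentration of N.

1.12 mol/dm³

Exit C_M = C_{M0}(1−X) = 2.88×0.158 = 0.4550 mol/dm³.
Rates in a CSTR are evaluated at the outlet concentration: r_N = 0.0633×0.4550 = 0.02880, r_P = 0.163×0.4550^2 = 0.03375.
Fraction of consumed M going to N: r_N/(r_N+r_P) = 0.4605.
C_N = 0.4605·C_{M0}·X = 0.4605×2.88×0.842 = 1.12 mol/dm³.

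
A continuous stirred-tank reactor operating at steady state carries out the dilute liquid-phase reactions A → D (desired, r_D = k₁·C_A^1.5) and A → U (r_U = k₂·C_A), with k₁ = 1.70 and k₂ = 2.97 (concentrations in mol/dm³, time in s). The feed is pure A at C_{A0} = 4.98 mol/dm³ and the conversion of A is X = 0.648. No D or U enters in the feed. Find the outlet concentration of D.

1.39 mol/dm³

Exit C_A = C_{A0}(1−X) = 4.98×0.352 = 1.753 mol/dm³.
A CSTR operates uniformly at the exit composition, giving r_D = 3.946 and r_U = 5.206 (each k·C_A^n at C_A = 1.753).
Fraction of consumed A going to D: r_D/(r_D+r_U) = 0.4311.
C_D = 0.4311·C_{A0}·X = 0.4311×4.98×0.648 = 1.39 mol/dm³.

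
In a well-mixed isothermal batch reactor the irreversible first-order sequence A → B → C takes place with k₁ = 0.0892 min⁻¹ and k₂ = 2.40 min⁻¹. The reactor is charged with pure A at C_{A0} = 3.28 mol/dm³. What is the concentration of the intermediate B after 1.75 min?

0.106 mol/dm³

For first-order series with pure A initially, C_B(t) = k₁C_{A0}/(k₂−k₁)·(e^(−k₁t) − e^(−k₂t)).
e^(−k₁t) = e^(−0.0892×1.75) = e^(−0.1561) = 0.8555; e^(−k₂t) = e^(−4.200) = 0.01500.
C_B = 0.0892×3.28/(2.40−0.0892) × (0.8555−0.01500) = 0.1266×0.8405 = 0.1064 mol/dm³.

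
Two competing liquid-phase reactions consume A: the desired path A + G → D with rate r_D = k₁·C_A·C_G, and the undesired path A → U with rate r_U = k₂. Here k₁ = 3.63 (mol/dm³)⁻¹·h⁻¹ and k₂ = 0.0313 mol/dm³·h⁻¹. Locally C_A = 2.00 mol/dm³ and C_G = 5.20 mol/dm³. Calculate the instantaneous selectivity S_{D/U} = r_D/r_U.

S_{D/U} = r_D/r_U = (k₁·C_A·C_G)/(k₂) = (k₁/k₂)·C_A·C_G.
= (3.63×2.000×5.200) / (0.0313) = 37.75/0.03130 = 1206.

1206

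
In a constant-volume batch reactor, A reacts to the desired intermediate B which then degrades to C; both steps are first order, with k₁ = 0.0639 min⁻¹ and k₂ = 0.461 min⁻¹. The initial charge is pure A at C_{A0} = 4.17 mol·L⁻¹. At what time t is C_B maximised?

4.98 min

For first-order series the maximum of C_B occurs at t_opt = ln(k₂/k₁)/(k₂−k₁).
= ln(0.461/0.0639)/(0.461−0.0639) = ln(7.214)/0.3971 = 1.976/0.3971 = 4.98 min.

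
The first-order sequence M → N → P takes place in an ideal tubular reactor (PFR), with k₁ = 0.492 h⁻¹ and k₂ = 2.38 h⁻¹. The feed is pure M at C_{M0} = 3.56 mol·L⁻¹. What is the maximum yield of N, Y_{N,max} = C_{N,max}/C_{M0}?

For a first-order series the maximum intermediate yield is C_{N,max}/C_{M0} = (k₁/k₂)^[k₂/(k₂−k₁)].
= (0.492/2.38)^(2.38/(2.38−0.492)) = (0.2067)^(1.261) = 0.1371.

0.137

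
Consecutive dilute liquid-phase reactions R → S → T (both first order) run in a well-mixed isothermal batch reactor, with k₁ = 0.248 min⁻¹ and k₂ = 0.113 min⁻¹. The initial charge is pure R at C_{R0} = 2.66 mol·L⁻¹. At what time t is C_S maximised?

5.82 min

For first-order series the maximum of C_S occurs at t_opt = ln(k₂/k₁)/(k₂−k₁).
= ln(0.113/0.248)/(0.113−0.248) = ln(0.4556)/-0.1350 = -0.7860/-0.1350 = 5.82 min.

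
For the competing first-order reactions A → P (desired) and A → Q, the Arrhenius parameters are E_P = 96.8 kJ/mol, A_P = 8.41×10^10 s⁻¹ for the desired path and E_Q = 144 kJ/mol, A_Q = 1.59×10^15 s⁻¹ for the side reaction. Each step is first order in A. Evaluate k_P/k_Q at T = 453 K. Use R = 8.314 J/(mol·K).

With equal orders, S_{P/Q} = k_P/k_Q = (A_P/A_Q)·exp[(E_Q−E_P)/(RT)].
(E_Q−E_P)/(RT) = (144−96.8)×10³/(8.314×453) = 47200/3766 = 12.53.
k_P/k_Q = (8.41×10^10/1.59×10^15)·exp(12.53) = 5.289×10^-5 × 2.772×10^5 = 14.7.

14.7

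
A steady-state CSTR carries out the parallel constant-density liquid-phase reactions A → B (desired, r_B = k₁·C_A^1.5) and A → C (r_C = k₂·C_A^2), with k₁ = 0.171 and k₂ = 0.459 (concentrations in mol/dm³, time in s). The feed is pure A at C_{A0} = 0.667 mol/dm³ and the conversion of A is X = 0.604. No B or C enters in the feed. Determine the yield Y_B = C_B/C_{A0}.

0.254

Exit C_A = C_{A0}(1−X) = 0.667×0.396 = 0.2641 mol/dm³.
In a CSTR the entire volume is at exit conditions, so r_B = 0.171×0.2641^1.5 = 0.02321 and r_C = 0.459×0.2641^2 = 0.03202.
Fraction of consumed A going to B: r_B/(r_B+r_C) = 0.4203.
C_B = 0.4203·C_{A0}·X = 0.4203×0.667×0.604 = 0.169 mol/dm³; Y_B = C_B/C_{A0} = 0.254.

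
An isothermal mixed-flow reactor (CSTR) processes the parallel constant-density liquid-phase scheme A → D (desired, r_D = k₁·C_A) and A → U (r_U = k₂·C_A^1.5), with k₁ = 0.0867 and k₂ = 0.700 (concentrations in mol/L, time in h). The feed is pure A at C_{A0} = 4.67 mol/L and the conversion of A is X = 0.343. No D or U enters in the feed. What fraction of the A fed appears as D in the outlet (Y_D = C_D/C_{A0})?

Exit C_A = C_{A0}(1−X) = 4.67×0.657 = 3.068 mol/L.
A CSTR operates uniformly at the exit composition, giving r_D = 0.2660 and r_U = 3.762 (each k·C_A^n at C_A = 3.068).
Fraction of consumed A going to D: r_D/(r_D+r_U) = 0.06604.
C_D = 0.06604·C_{A0}·X = 0.06604×4.67×0.343 = 0.106 mol/L; Y_D = C_D/C_{A0} = 0.0227.

0.0227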